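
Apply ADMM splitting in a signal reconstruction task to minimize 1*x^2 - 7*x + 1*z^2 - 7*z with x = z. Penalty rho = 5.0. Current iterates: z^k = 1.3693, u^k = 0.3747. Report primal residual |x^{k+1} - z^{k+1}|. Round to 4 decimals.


ADMM iteration with rho = 5.0, z^k = 1.3693, u^k = 0.3747
Step 1: x-update.
Minimize 1*x^2 - 7*x + (5.0/2)*(x - 1.3693 + 0.3747)^2
FOC: (2*1 + 5.0)*x = 7 + 5.0*(1.3693 - 0.3747)
x^{k+1} = 1.7104
Step 2: z-update.
Minimize 1*z^2 - 7*z + (5.0/2)*(1.7104 - z + 0.3747)^2
FOC: (2*1 + 5.0)*z = 7 + 5.0*(1.7104 + 0.3747)
z^{k+1} = 2.4894
Step 3: u-update.
u^{k+1} = 0.3747 + 1.7104 - 2.4894 = -0.4042
Step 4: Primal residual = |1.7104 - 2.4894| = 0.7789


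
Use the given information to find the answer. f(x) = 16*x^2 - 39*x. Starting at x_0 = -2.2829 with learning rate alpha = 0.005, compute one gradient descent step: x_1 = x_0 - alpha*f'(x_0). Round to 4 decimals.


We compute the gradient at x_0 and apply the update.
f'(x) = 32*x - 39
f'(-2.2829) = 32*-2.2829 - 39 = -112.0528
x_1 = -2.2829 - 0.005*-112.0528 = -1.7226


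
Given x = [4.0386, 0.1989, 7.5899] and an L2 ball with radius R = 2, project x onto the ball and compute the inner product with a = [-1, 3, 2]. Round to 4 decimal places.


Step 1: Compute ||x|| (intermediates to 6 decimals).
||x|| = sqrt(4.0386^2 + 0.1989^2 + 7.5899^2) = 8.599793
Step 2: Project.
Since ||x|| > R, scale = R/||x|| = 2/8.599793 = 0.232564, proj(x) = scale * x
proj(x) = [0.939233, 0.046257, 1.765138]
Step 3: Dot product.
a^T * proj(x) = -1*0.939233 + 3*0.046257 + 2*1.765138 = 2.7298


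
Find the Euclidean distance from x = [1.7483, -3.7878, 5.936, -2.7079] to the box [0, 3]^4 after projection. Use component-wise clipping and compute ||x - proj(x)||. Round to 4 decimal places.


Project each component onto [0, 3].
clip(1.7483) = 1.7483, clip(-3.7878) = 0.0, clip(5.936) = 3.0, clip(-2.7079) = 0.0
Projection = [1.7483, 0.0, 3.0, 0.0]
Squared diffs: [0.0, 14.3474, 8.6201, 7.3327]
Distance = sqrt(30.3002) = 5.5046


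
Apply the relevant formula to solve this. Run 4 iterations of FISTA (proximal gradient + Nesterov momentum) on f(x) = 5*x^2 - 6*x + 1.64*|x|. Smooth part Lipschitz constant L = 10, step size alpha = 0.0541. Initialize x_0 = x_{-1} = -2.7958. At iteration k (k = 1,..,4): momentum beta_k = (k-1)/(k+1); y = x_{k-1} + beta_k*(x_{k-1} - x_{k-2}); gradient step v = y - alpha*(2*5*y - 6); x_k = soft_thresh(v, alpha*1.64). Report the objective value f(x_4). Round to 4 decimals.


FISTA on f(x) = 5*x^2 - 6*x + 1.64*|x|
L = 10, alpha = 0.0541
Iteration 1: beta = 0.0, y = -2.7958 + 0.0*(-2.7958 + 2.7958) = -2.7958
  grad(y) = -33.958, v = y - alpha*grad = -0.9587
  prox(v) = soft_thresh(-0.9587, 0.0887) = -0.8699
Iteration 2: beta = 0.3333, y = -0.8699 + 0.3333*(-0.8699 + 2.7958) = -0.228
  grad(y) = -8.28, v = y - alpha*grad = 0.2199
  prox(v) = soft_thresh(0.2199, 0.0887) = 0.1312
Iteration 3: beta = 0.5, y = 0.1312 + 0.5*(0.1312 + 0.8699) = 0.6318
  grad(y) = 0.3181, v = y - alpha*grad = 0.6146
  prox(v) = soft_thresh(0.6146, 0.0887) = 0.5259
Iteration 4: beta = 0.6, y = 0.5259 + 0.6*(0.5259 - 0.1312) = 0.7627
  grad(y) = 1.6267, v = y - alpha*grad = 0.6747
  prox(v) = soft_thresh(0.6747, 0.0887) = 0.5859
f(x_4) = 5*0.5859^2 - 6*0.5859 + 1.64*|0.5859| = -0.8381


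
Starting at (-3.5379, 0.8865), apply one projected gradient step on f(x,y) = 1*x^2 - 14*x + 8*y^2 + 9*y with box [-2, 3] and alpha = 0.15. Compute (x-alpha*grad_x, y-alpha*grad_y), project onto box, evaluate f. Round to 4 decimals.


Step 1: Compute gradient at (-3.5379, 0.8865).
grad_x = 2*1*-3.5379 - 14 = -21.0758
grad_y = 2*8*0.8865 + 9 = 23.184
Step 2: Gradient step.
x_raw = -3.5379 - 0.15*-21.0758 = -0.3765
y_raw = 0.8865 - 0.15*23.184 = -2.5911
Step 3: Project onto [-2, 3].
x_proj = clip(-0.3765) = -0.3765
y_proj = clip(-2.5911) = -2.0
Step 4: Evaluate f.
f(-0.3765, -2.0) = 19.4132


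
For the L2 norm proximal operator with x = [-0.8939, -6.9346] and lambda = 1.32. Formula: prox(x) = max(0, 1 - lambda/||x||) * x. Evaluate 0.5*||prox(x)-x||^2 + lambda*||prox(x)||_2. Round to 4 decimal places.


Step 1: Compute ||x||.
||x|| = 6.992
Step 2: Compute scaling factor.
scale = max(0, 1 - 1.32/6.992) = 0.8112
Step 3: prox(x) = [-0.7251, -5.6254]
||prox(x)|| = 5.672
Step 4: Proximal objective.
0.5*||prox-x||^2 = 0.8712
lambda*||prox|| = 7.487
Total = 8.3582


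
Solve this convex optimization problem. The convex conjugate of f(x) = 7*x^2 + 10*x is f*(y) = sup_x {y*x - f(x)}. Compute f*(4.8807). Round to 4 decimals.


f*(y) = sup_x {y*x - a*x^2 - b*x} = sup_x {(y-b)*x - a*x^2}
FOC: (y - b) - 2a*x = 0 => x* = (y - b)/(2a)
x* = (4.8807 - 10)/(2*7) = -0.3657
f*(4.8807) = (y-b)^2/(4a) = (4.8807 - 10)^2/(4*7)
= 26.2072/28 = 0.936


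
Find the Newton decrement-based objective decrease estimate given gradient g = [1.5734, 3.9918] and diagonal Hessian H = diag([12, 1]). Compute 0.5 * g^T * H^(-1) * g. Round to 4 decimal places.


Step 1: H is diagonal, so H^(-1) * g = [0.1311, 3.9918].
Step 2: g^T H^(-1) g = sum_i g_i^2 / H_ii
  = (1.5734)^2/12 + (3.9918)^2/1
  = 0.2063 + 15.9345 = 16.1408
Step 3: Objective decrease = 0.5 * g^T H^(-1) g = 8.0704


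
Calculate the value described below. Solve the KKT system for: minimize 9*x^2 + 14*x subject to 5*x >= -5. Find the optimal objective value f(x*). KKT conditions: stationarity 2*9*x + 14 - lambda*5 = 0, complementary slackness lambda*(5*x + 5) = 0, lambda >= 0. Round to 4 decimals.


Step 1: Try lambda = 0 (constraint inactive).
Stationarity: 2*9*x + 14 = 0
x* = -14/(2*9) = -7/9 = -0.7778 (rounded; the exact value -7/9 is used below)
Check constraint: 5*-0.7778 = -3.889 >= -5 -- satisfied.
Step 2: Compute optimal value.
f(x*) = 9*(-7/9)^2 + 14*(-7/9) = -5.4444


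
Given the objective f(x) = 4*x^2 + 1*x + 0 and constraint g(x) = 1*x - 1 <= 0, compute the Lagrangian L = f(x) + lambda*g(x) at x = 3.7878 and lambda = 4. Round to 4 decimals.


Step 1: Evaluate f(x).
f(3.7878) = 4*3.7878^2 + 1*3.7878 + 0 = 61.1775
Step 2: Evaluate g(x).
g(3.7878) = 1*3.7878 - 1 = 2.7878
Step 3: Compute Lagrangian.
L = 61.1775 + 4*2.7878 = 72.3287


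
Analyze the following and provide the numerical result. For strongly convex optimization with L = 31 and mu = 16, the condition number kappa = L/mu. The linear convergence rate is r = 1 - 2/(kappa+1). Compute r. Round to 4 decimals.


Step 1: Compute the condition number.
kappa = L/mu = 31/16 = 1.9375
Step 2: Compute the convergence rate.
r = 1 - 2/(kappa + 1) = 1 - 2*mu/(L + mu) = (L - mu)/(L + mu) = 15/47 = 0.3191


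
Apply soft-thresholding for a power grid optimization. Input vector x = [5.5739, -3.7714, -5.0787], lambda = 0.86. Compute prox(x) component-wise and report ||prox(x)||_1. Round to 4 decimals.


Soft-thresholding with lambda = 0.86:
prox(5.5739) = sign(5.5739)*max(|5.5739| - 0.86, 0) = 4.7139
prox(-3.7714) = sign(-3.7714)*max(|-3.7714| - 0.86, 0) = -2.9114
prox(-5.0787) = sign(-5.0787)*max(|-5.0787| - 0.86, 0) = -4.2187
prox(x) = [4.7139, -2.9114, -4.2187]
||prox(x)||_1 = 4.7139 + 2.9114 + 4.2187 = 11.844


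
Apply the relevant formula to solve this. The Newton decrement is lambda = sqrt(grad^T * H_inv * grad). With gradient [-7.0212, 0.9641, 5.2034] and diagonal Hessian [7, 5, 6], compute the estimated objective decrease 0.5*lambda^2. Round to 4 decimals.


Step 1: H is diagonal, so H^(-1) * g = [-1.003, 0.1928, 0.8672].
Step 2: g^T H^(-1) g = sum_i g_i^2 / H_ii
  = (-7.0212)^2/7 + (0.9641)^2/5 + (5.2034)^2/6
  = 7.0425 + 0.1859 + 4.5126 = 11.7409
Step 3: Objective decrease = 0.5 * g^T H^(-1) g = 5.8705


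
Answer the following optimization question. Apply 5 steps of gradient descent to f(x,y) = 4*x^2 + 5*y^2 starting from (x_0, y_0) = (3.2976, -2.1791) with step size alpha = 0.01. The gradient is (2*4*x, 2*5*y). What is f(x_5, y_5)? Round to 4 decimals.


Gradient descent on f(x,y) = 4*x^2 + 5*y^2.
Starting point: (3.2976, -2.1791), alpha = 0.01
Step 1: grad_x = 2*4*3.2976 = 26.3808, grad_y = 2*5*-2.1791 = -21.791
  x_1 = 3.2976 - 0.01*26.3808 = 3.0338
  y_1 = -2.1791 - 0.01*-21.791 = -1.9612
Step 2: grad_x = 2*4*3.0338 = 24.2703, grad_y = 2*5*-1.9612 = -19.6119
  x_2 = 3.0338 - 0.01*24.2703 = 2.7911
  y_2 = -1.9612 - 0.01*-19.6119 = -1.7651
Step 3: grad_x = 2*4*2.7911 = 22.3287, grad_y = 2*5*-1.7651 = -17.6507
  x_3 = 2.7911 - 0.01*22.3287 = 2.5678
  y_3 = -1.7651 - 0.01*-17.6507 = -1.5886
Step 4: grad_x = 2*4*2.5678 = 20.5424, grad_y = 2*5*-1.5886 = -15.8856
  x_4 = 2.5678 - 0.01*20.5424 = 2.3624
  y_4 = -1.5886 - 0.01*-15.8856 = -1.4297
Step 5: grad_x = 2*4*2.3624 = 18.899, grad_y = 2*5*-1.4297 = -14.2971
  x_5 = 2.3624 - 0.01*18.899 = 2.1734
  y_5 = -1.4297 - 0.01*-14.2971 = -1.2867
f(2.1734, -1.2867) = 4*2.1734^2 + 5*(-1.2867)^2 = 27.1729


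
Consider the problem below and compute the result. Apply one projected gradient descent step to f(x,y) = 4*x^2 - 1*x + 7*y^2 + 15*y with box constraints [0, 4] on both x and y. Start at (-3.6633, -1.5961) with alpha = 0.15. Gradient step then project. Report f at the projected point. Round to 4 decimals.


Step 1: Compute gradient at (-3.6633, -1.5961).
grad_x = 2*4*-3.6633 - 1 = -30.3064
grad_y = 2*7*-1.5961 + 15 = -7.3454
Step 2: Gradient step.
x_raw = -3.6633 - 0.15*-30.3064 = 0.8827
y_raw = -1.5961 - 0.15*-7.3454 = -0.4943
Step 3: Project onto [0, 4].
x_proj = clip(0.8827) = 0.8827
y_proj = clip(-0.4943) = 0.0
Step 4: Evaluate f.
f(0.8827, 0.0) = 2.2337


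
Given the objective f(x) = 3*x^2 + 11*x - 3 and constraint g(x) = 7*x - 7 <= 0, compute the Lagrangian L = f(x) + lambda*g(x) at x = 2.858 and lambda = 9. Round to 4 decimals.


Step 1: Evaluate f(x).
f(2.858) = 3*2.858^2 + 11*2.858 - 3 = 52.9425
Step 2: Evaluate g(x).
g(2.858) = 7*2.858 - 7 = 13.006
Step 3: Compute Lagrangian.
L = 52.9425 + 9*13.006 = 169.9965


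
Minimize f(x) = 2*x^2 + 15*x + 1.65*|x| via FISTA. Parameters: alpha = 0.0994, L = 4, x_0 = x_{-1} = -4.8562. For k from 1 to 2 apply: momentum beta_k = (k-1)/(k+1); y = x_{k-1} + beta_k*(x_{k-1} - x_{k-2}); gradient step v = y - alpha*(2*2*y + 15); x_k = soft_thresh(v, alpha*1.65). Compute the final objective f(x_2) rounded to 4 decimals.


FISTA on f(x) = 2*x^2 + 15*x + 1.65*|x|
L = 4, alpha = 0.0994
Iteration 1: beta = 0.0, y = -4.8562 + 0.0*(-4.8562 + 4.8562) = -4.8562
  grad(y) = -4.4248, v = y - alpha*grad = -4.4164
  prox(v) = soft_thresh(-4.4164, 0.164) = -4.2524
Iteration 2: beta = 0.3333, y = -4.2524 + 0.3333*(-4.2524 + 4.8562) = -4.0511
  grad(y) = -1.2043, v = y - alpha*grad = -3.9314
  prox(v) = soft_thresh(-3.9314, 0.164) = -3.7674
f(x_2) = 2*(-3.7674)^2 + 15*(-3.7674) + 1.65*|-3.7674| = -21.9082


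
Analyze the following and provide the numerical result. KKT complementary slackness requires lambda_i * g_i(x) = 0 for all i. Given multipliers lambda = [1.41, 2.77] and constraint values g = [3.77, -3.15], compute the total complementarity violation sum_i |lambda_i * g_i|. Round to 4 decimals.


KKT complementary slackness check:
lambda_1 * g_1 = 1.41 * 3.77 = 5.3157
lambda_2 * g_2 = 2.77 * -3.15 = -8.7255
Total violation = 5.3157 + 8.7255 = 14.0412


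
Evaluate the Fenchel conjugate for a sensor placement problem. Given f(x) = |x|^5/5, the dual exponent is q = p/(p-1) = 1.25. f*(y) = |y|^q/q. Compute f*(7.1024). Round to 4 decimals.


The conjugate exponent q satisfies 1/p + 1/q = 1.
p = 5, so q = 5/(5 - 1) = 1.25
|y|^q = 7.1024^1.25 = 11.5946
f*(7.1024) = 11.5946 / 1.25 = 9.2757


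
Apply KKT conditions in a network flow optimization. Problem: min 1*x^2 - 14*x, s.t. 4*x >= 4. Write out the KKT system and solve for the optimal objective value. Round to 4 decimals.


Step 1: Try lambda = 0 (constraint inactive).
Stationarity: 2*1*x - 14 = 0
x* = 14/(2*1) = 7.0
Check constraint: 4*7.0 = 28.0 >= 4 -- satisfied.
Step 2: Compute optimal value.
f(x*) = 1*7.0^2 - 14*7.0 = -49.0


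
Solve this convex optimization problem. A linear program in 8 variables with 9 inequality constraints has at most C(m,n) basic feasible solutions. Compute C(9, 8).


Each vertex corresponds to some choice of n active constraints out of m, so the number of vertices is at most C(m, n) = m! / (n!(m-n)!).
m = 9, n = 8
Numerator: 9 * 8 * 7 * 6 * 5 * 4 * 3 * 2
Denominator: 8! = 40320
C(9, 8) = 9


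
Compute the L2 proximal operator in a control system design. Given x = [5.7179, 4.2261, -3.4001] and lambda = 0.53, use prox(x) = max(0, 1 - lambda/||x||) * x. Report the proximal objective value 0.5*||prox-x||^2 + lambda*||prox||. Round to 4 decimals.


Step 1: Compute ||x||.
||x|| = 7.8813
Step 2: Compute scaling factor.
scale = max(0, 1 - 0.53/7.8813) = 0.9328
Step 3: prox(x) = [5.3334, 3.9419, -3.1715]
||prox(x)|| = 7.3513
Step 4: Proximal objective.
0.5*||prox-x||^2 = 0.1405
lambda*||prox|| = 3.8962
Total = 4.0366


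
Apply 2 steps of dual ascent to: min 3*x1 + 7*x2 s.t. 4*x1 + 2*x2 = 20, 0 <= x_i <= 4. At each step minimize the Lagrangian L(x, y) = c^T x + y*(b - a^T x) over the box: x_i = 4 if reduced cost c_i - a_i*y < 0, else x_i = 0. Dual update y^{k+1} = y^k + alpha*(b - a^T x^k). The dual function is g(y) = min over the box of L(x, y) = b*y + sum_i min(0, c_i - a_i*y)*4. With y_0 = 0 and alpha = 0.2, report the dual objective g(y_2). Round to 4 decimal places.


Dual ascent for LP: min 3*x1 + 7*x2, 4*x1 + 2*x2 = 20, 0 <= x_i <= 4
Step 1: y^k = 0.0, reduced costs: (3.0, 7.0)
  x^k = (0.0, 0.0), subgradient = b - a^T x = 20.0
  y^{k+1} = 0.0 + 0.2*20.0 = 4.0
Step 2: y^k = 4.0, reduced costs: (-13.0, -1.0)
  x^k = (4.0, 4.0), subgradient = b - a^T x = -4.0
  y^{k+1} = 4.0 + 0.2*-4.0 = 3.2
Dual objective at y_2 = 3.2: reduced costs (-9.8, 0.6), box minimizer x = (4.0, 0.0)
g(y_2) = b*y + (c1 - a1*y)*x1 + (c2 - a2*y)*x2 = 20*3.2 + (-9.8)*4.0 + 0.6*0.0 = 64.0 - 39.2 + 0.0 = 24.8


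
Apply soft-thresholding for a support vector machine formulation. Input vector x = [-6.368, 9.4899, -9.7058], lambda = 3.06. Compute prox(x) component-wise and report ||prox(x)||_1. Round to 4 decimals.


Soft-thresholding with lambda = 3.06:
prox(-6.368) = sign(-6.368)*max(|-6.368| - 3.06, 0) = -3.308
prox(9.4899) = sign(9.4899)*max(|9.4899| - 3.06, 0) = 6.4299
prox(-9.7058) = sign(-9.7058)*max(|-9.7058| - 3.06, 0) = -6.6458
prox(x) = [-3.308, 6.4299, -6.6458]
||prox(x)||_1 = 3.308 + 6.4299 + 6.6458 = 16.3837


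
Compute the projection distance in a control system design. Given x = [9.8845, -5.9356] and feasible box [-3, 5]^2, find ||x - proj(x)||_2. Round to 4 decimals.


Project each component onto [-3, 5].
clip(9.8845) = 5.0, clip(-5.9356) = -3.0
Projection = [5.0, -3.0]
Squared diffs: [23.8583, 8.6177]
Distance = sqrt(32.476) = 5.6988


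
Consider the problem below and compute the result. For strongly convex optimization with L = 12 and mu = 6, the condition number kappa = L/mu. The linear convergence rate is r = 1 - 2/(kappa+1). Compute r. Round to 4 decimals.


Step 1: Compute the condition number.
kappa = L/mu = 12/6 = 2.0
Step 2: Compute the convergence rate.
r = 1 - 2/(kappa + 1) = 1 - 2*mu/(L + mu) = (L - mu)/(L + mu) = 6/18 = 0.3333


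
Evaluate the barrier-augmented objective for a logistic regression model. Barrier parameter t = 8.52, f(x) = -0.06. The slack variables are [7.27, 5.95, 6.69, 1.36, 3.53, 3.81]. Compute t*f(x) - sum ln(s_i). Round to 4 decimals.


Step 1: Compute log-barrier.
ln values: [1.9838, 1.7834, 1.9006, 0.3075, 1.2613, 1.3376]
phi = -(1.9838 + 1.7834 + 1.9006 + 0.3075 + 1.2613 + 1.3376) = -8.5742
Step 2: Compute augmented objective.
t*f(x) = 8.52*-0.06 = -0.5112
Total = -0.5112 - 8.5742 = -9.0854


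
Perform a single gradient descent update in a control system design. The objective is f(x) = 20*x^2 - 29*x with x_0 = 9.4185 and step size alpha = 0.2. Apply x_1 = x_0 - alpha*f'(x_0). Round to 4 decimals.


We compute the gradient at x_0 and apply the update.
f'(x) = 40*x - 29
f'(9.4185) = 40*9.4185 - 29 = 347.74
x_1 = 9.4185 - 0.2*347.74 = -60.1295


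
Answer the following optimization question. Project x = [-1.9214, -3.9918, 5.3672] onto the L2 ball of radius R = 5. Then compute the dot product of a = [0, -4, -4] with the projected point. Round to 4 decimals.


Step 1: Compute ||x|| (intermediates to 6 decimals).
||x|| = sqrt((-1.9214)^2 + (-3.9918)^2 + 5.3672^2) = 6.959388
Step 2: Project.
Since ||x|| > R, scale = R/||x|| = 5/6.959388 = 0.718454, proj(x) = scale * x
proj(x) = [-1.380438, -2.867925, 3.856086]
Step 3: Dot product.
a^T * proj(x) = 0*(-1.380438) - 4*(-2.867925) - 4*3.856086 = -3.9526


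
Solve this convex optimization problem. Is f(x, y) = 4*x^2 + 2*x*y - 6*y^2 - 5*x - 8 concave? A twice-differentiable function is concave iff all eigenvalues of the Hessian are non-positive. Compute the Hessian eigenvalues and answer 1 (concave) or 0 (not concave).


The Hessian of f(x,y) = 4*x^2 + 2*x*y - 6*y^2 - 5*x - 8 is:
H = [[8, 2], [2, -12]]
Trace = 8 - 12 = -4
Determinant = 8*-12 - (2)^2 = -100
Discriminant = (-4)^2 - 4*-100 = 416.0
Eigenvalues: lambda_1 = -12.198, lambda_2 = 8.198
The function is not concave.

0


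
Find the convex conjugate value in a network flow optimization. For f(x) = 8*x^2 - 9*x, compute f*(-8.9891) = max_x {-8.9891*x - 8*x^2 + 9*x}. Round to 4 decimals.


f*(y) = sup_x {y*x - a*x^2 - b*x} = sup_x {(y-b)*x - a*x^2}
FOC: (y - b) - 2a*x = 0 => x* = (y - b)/(2a)
x* = (-8.9891 + 9)/(2*8) = 0.0007
f*(-8.9891) = (y-b)^2/(4a) = (-8.9891 + 9)^2/(4*8)
= 0.0001/32 = 0.0


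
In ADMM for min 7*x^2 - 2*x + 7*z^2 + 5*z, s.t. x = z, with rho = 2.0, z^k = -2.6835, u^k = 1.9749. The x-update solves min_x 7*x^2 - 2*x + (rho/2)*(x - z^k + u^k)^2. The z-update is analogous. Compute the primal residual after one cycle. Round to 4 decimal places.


ADMM iteration with rho = 2.0, z^k = -2.6835, u^k = 1.9749
Step 1: x-update.
Minimize 7*x^2 - 2*x + (2.0/2)*(x + 2.6835 + 1.9749)^2
FOC: (2*7 + 2.0)*x = 2 + 2.0*(-2.6835 - 1.9749)
x^{k+1} = -0.4573
Step 2: z-update.
Minimize 7*z^2 + 5*z + (2.0/2)*(-0.4573 - z + 1.9749)^2
FOC: (2*7 + 2.0)*z = -5 + 2.0*(-0.4573 + 1.9749)
z^{k+1} = -0.1228
Step 3: u-update.
u^{k+1} = 1.9749 - 0.4573 + 0.1228 = 1.6404
Step 4: Primal residual = |-0.4573 + 0.1228| = 0.3345


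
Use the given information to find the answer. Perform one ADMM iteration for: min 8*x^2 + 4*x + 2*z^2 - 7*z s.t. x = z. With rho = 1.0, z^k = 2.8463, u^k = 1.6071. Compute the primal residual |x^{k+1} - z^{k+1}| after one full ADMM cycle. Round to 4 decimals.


ADMM iteration with rho = 1.0, z^k = 2.8463, u^k = 1.6071
Step 1: x-update.
Minimize 8*x^2 + 4*x + (1.0/2)*(x - 2.8463 + 1.6071)^2
FOC: (2*8 + 1.0)*x = -4 + 1.0*(2.8463 - 1.6071)
x^{k+1} = -0.1624
Step 2: z-update.
Minimize 2*z^2 - 7*z + (1.0/2)*(-0.1624 - z + 1.6071)^2
FOC: (2*2 + 1.0)*z = 7 + 1.0*(-0.1624 + 1.6071)
z^{k+1} = 1.6889
Step 3: u-update.
u^{k+1} = 1.6071 - 0.1624 - 1.6889 = -0.2442
Step 4: Primal residual = |-0.1624 - 1.6889| = 1.8513


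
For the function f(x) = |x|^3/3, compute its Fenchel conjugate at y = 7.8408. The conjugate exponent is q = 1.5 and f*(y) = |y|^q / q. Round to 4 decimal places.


The conjugate exponent q satisfies 1/p + 1/q = 1.
p = 3, so q = 3/(3 - 1) = 1.5
|y|^q = 7.8408^1.5 = 21.9554
f*(7.8408) = 21.9554 / 1.5 = 14.6369


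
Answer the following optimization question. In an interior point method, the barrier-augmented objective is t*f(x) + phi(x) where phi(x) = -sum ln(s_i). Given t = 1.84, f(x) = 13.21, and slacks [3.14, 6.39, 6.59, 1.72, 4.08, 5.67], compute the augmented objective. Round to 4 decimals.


Step 1: Compute log-barrier.
ln values: [1.1442, 1.8547, 1.8856, 0.5423, 1.4061, 1.7352]
phi = -(1.1442 + 1.8547 + 1.8856 + 0.5423 + 1.4061 + 1.7352) = -8.5681
Step 2: Compute augmented objective.
t*f(x) = 1.84*13.21 = 24.3064
Total = 24.3064 - 8.5681 = 15.7383


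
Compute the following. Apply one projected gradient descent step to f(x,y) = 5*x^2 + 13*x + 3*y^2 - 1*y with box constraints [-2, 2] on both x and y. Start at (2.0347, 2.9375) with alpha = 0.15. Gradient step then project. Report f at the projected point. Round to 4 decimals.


Step 1: Compute gradient at (2.0347, 2.9375).
grad_x = 2*5*2.0347 + 13 = 33.347
grad_y = 2*3*2.9375 - 1 = 16.625
Step 2: Gradient step.
x_raw = 2.0347 - 0.15*33.347 = -2.9674
y_raw = 2.9375 - 0.15*16.625 = 0.4438
Step 3: Project onto [-2, 2].
x_proj = clip(-2.9674) = -2.0
y_proj = clip(0.4438) = 0.4438
Step 4: Evaluate f.
f(-2.0, 0.4438) = -5.853


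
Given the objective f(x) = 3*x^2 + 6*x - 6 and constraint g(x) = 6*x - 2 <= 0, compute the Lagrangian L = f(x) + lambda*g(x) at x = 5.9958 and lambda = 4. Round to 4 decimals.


Step 1: Evaluate f(x).
f(5.9958) = 3*5.9958^2 + 6*5.9958 - 6 = 137.8237
Step 2: Evaluate g(x).
g(5.9958) = 6*5.9958 - 2 = 33.9748
Step 3: Compute Lagrangian.
L = 137.8237 + 4*33.9748 = 273.7229


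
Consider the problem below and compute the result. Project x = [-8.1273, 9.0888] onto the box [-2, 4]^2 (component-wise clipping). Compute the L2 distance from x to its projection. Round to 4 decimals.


Project each component onto [-2, 4].
clip(-8.1273) = -2.0, clip(9.0888) = 4.0
Projection = [-2.0, 4.0]
Squared diffs: [37.5438, 25.8959]
Distance = sqrt(63.4397) = 7.9649


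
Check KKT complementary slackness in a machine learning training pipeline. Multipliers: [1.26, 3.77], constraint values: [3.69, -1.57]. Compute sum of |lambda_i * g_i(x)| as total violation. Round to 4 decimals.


KKT complementary slackness check:
lambda_1 * g_1 = 1.26 * 3.69 = 4.6494
lambda_2 * g_2 = 3.77 * -1.57 = -5.9189
Total violation = 4.6494 + 5.9189 = 10.5683


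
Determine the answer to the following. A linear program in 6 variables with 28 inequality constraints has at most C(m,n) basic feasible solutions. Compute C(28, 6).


Each vertex corresponds to some choice of n active constraints out of m, so the number of vertices is at most C(m, n) = m! / (n!(m-n)!).
m = 28, n = 6
Numerator: 28 * 27 * 26 * 25 * 24 * 23
Denominator: 6! = 720
C(28, 6) = 376740


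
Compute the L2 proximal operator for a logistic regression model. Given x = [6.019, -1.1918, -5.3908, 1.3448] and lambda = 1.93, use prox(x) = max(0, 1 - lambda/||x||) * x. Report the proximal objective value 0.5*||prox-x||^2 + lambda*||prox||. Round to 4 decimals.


Step 1: Compute ||x||.
||x|| = 8.2776
Step 2: Compute scaling factor.
scale = max(0, 1 - 1.93/8.2776) = 0.7668
Step 3: prox(x) = [4.6156, -0.9139, -4.1339, 1.0312]
||prox(x)|| = 6.3476
Step 4: Proximal objective.
0.5*||prox-x||^2 = 1.8625
lambda*||prox|| = 12.2509
Total = 14.1132


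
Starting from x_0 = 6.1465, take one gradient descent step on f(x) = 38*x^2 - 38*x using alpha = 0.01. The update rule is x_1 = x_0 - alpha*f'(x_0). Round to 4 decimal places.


We compute the gradient at x_0 and apply the update.
f'(x) = 76*x - 38
f'(6.1465) = 76*6.1465 - 38 = 429.134
x_1 = 6.1465 - 0.01*429.134 = 1.8552


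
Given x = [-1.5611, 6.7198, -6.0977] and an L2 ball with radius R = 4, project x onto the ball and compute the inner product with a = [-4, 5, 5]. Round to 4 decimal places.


Step 1: Compute ||x|| (intermediates to 6 decimals).
||x|| = sqrt((-1.5611)^2 + 6.7198^2 + (-6.0977)^2) = 9.207317
Step 2: Project.
Since ||x|| > R, scale = R/||x|| = 4/9.207317 = 0.434437, proj(x) = scale * x
proj(x) = [-0.6782, 2.91933, -2.649066]
Step 3: Dot product.
a^T * proj(x) = -4*(-0.6782) + 5*2.91933 + 5*(-2.649066) = 4.0641


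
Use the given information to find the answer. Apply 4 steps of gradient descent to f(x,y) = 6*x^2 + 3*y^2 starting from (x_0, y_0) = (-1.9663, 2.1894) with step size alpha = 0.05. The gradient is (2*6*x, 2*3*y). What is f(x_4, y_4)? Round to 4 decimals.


Gradient descent on f(x,y) = 6*x^2 + 3*y^2.
Starting point: (-1.9663, 2.1894), alpha = 0.05
Step 1: grad_x = 2*6*-1.9663 = -23.5956, grad_y = 2*3*2.1894 = 13.1364
  x_1 = -1.9663 - 0.05*-23.5956 = -0.7865
  y_1 = 2.1894 - 0.05*13.1364 = 1.5326
Step 2: grad_x = 2*6*-0.7865 = -9.4382, grad_y = 2*3*1.5326 = 9.1955
  x_2 = -0.7865 - 0.05*-9.4382 = -0.3146
  y_2 = 1.5326 - 0.05*9.1955 = 1.0728
Step 3: grad_x = 2*6*-0.3146 = -3.7753, grad_y = 2*3*1.0728 = 6.4368
  x_3 = -0.3146 - 0.05*-3.7753 = -0.1258
  y_3 = 1.0728 - 0.05*6.4368 = 0.751
Step 4: grad_x = 2*6*-0.1258 = -1.5101, grad_y = 2*3*0.751 = 4.5058
  x_4 = -0.1258 - 0.05*-1.5101 = -0.0503
  y_4 = 0.751 - 0.05*4.5058 = 0.5257
f(-0.0503, 0.5257) = 6*(-0.0503)^2 + 3*0.5257^2 = 0.8442


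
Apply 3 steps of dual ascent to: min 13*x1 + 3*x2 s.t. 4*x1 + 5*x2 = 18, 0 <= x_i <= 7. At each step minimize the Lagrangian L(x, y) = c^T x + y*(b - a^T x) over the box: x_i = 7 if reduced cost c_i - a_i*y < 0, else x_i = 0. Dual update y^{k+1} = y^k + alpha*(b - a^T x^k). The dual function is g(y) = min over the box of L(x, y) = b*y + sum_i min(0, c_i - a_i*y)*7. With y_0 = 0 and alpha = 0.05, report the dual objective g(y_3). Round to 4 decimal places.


Dual ascent for LP: min 13*x1 + 3*x2, 4*x1 + 5*x2 = 18, 0 <= x_i <= 7
Step 1: y^k = 0.0, reduced costs: (13.0, 3.0)
  x^k = (0.0, 0.0), subgradient = b - a^T x = 18.0
  y^{k+1} = 0.0 + 0.05*18.0 = 0.9
Step 2: y^k = 0.9, reduced costs: (9.4, -1.5)
  x^k = (0.0, 7.0), subgradient = b - a^T x = -17.0
  y^{k+1} = 0.9 + 0.05*-17.0 = 0.05
Step 3: y^k = 0.05, reduced costs: (12.8, 2.75)
  x^k = (0.0, 0.0), subgradient = b - a^T x = 18.0
  y^{k+1} = 0.05 + 0.05*18.0 = 0.95
Dual objective at y_3 = 0.95: reduced costs (9.2, -1.75), box minimizer x = (0.0, 7.0)
g(y_3) = b*y + (c1 - a1*y)*x1 + (c2 - a2*y)*x2 = 18*0.95 + 9.2*0.0 + (-1.75)*7.0 = 17.1 + 0.0 - 12.25 = 4.85


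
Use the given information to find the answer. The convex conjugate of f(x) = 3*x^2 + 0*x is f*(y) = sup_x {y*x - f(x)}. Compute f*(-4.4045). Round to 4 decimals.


f*(y) = sup_x {y*x - a*x^2 - b*x} = sup_x {(y-b)*x - a*x^2}
FOC: (y - b) - 2a*x = 0 => x* = (y - b)/(2a)
x* = (-4.4045 - 0)/(2*3) = -0.7341
f*(-4.4045) = (y-b)^2/(4a) = (-4.4045 - 0)^2/(4*3)
= 19.3996/12 = 1.6166


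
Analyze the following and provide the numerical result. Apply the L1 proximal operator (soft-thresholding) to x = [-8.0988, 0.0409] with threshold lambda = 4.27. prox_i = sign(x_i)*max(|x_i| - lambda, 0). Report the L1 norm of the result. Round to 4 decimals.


Soft-thresholding with lambda = 4.27:
prox(-8.0988) = sign(-8.0988)*max(|-8.0988| - 4.27, 0) = -3.8288
prox(0.0409) = sign(0.0409)*max(|0.0409| - 4.27, 0) = 0.0
prox(x) = [-3.8288, 0.0]
||prox(x)||_1 = 3.8288 + 0.0 = 3.8288


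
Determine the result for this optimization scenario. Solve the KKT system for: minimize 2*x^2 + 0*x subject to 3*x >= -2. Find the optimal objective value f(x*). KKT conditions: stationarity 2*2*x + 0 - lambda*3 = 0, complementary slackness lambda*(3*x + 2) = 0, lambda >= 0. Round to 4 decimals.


Step 1: Try lambda = 0 (constraint inactive).
Stationarity: 2*2*x + 0 = 0
x* = 0/(2*2) = 0.0
Check constraint: 3*0.0 = 0.0 >= -2 -- satisfied.
Step 2: Compute optimal value.
f(x*) = 2*0.0^2 + 0*0.0 = 0.0


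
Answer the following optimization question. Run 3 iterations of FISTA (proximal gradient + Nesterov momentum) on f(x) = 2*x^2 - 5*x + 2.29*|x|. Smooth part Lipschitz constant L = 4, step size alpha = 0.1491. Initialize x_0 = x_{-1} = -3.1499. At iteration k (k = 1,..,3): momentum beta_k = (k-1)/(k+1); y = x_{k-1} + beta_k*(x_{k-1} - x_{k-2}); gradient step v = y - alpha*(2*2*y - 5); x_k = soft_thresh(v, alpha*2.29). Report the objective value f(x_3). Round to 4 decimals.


FISTA on f(x) = 2*x^2 - 5*x + 2.29*|x|
L = 4, alpha = 0.1491
Iteration 1: beta = 0.0, y = -3.1499 + 0.0*(-3.1499 + 3.1499) = -3.1499
  grad(y) = -17.5996, v = y - alpha*grad = -0.5258
  prox(v) = soft_thresh(-0.5258, 0.3414) = -0.1844
Iteration 2: beta = 0.3333, y = -0.1844 + 0.3333*(-0.1844 + 3.1499) = 0.8042
  grad(y) = -1.7834, v = y - alpha*grad = 1.0701
  prox(v) = soft_thresh(1.0701, 0.3414) = 0.7286
Iteration 3: beta = 0.5, y = 0.7286 + 0.5*(0.7286 + 0.1844) = 1.1851
  grad(y) = -0.2596, v = y - alpha*grad = 1.2238
  prox(v) = soft_thresh(1.2238, 0.3414) = 0.8824
f(x_3) = 2*0.8824^2 - 5*0.8824 + 2.29*|0.8824| = -0.8341


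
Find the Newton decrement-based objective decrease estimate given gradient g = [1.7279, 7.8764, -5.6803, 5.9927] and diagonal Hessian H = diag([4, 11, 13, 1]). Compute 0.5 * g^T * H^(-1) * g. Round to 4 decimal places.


Step 1: H is diagonal, so H^(-1) * g = [0.432, 0.716, -0.4369, 5.9927].
Step 2: g^T H^(-1) g = sum_i g_i^2 / H_ii
  = (1.7279)^2/4 + (7.8764)^2/11 + (-5.6803)^2/13 + (5.9927)^2/1
  = 0.7464 + 5.6398 + 2.482 + 35.9125 = 44.7806
Step 3: Objective decrease = 0.5 * g^T H^(-1) g = 22.3903


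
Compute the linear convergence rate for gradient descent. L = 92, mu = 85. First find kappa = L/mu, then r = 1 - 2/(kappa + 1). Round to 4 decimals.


Step 1: Compute the condition number.
kappa = L/mu = 92/85 = 1.0824
Step 2: Compute the convergence rate.
r = 1 - 2/(kappa + 1) = 1 - 2*mu/(L + mu) = (L - mu)/(L + mu) = 7/177 = 0.0395


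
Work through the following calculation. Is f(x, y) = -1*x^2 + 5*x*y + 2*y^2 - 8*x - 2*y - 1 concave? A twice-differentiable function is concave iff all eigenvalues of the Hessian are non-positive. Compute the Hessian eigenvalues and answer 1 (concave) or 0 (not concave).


The Hessian of f(x,y) = -1*x^2 + 5*x*y + 2*y^2 - 8*x - 2*y - 1 is:
H = [[-2, 5], [5, 4]]
Trace = -2 + 4 = 2
Determinant = -2*4 - (5)^2 = -33
Discriminant = (2)^2 - 4*-33 = 136.0
Eigenvalues: lambda_1 = -4.831, lambda_2 = 6.831
The function is not concave.

0


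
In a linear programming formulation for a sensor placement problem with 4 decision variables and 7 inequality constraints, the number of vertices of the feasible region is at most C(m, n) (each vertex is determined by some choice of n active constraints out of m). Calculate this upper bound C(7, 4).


Each vertex corresponds to some choice of n active constraints out of m, so the number of vertices is at most C(m, n) = m! / (n!(m-n)!).
m = 7, n = 4
Numerator: 7 * 6 * 5 * 4
Denominator: 4! = 24
C(7, 4) = 35


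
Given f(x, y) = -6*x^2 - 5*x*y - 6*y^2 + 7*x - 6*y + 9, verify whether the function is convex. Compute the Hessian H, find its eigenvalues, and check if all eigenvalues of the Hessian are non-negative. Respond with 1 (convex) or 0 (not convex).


The Hessian of f(x,y) = -6*x^2 - 5*x*y - 6*y^2 + 7*x - 6*y + 9 is:
H = [[-12, -5], [-5, -12]]
Trace = -12 - 12 = -24
Determinant = -12*-12 - (-5)^2 = 119
Discriminant = (-24)^2 - 4*119 = 100.0
Eigenvalues: lambda_1 = -17.0, lambda_2 = -7.0
The function is not convex.

0


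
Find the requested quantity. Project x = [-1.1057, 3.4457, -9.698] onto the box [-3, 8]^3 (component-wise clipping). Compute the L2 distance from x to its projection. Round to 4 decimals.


Project each component onto [-3, 8].
clip(-1.1057) = -1.1057, clip(3.4457) = 3.4457, clip(-9.698) = -3.0
Projection = [-1.1057, 3.4457, -3.0]
Squared diffs: [0.0, 0.0, 44.8632]
Distance = sqrt(44.8632) = 6.698


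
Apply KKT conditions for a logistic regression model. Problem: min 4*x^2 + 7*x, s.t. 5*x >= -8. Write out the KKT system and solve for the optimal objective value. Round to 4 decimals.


Step 1: Try lambda = 0 (constraint inactive).
Stationarity: 2*4*x + 7 = 0
x* = -7/(2*4) = -0.875
Check constraint: 5*-0.875 = -4.375 >= -8 -- satisfied.
Step 2: Compute optimal value.
f(x*) = 4*(-0.875)^2 + 7*(-0.875) = -3.0625


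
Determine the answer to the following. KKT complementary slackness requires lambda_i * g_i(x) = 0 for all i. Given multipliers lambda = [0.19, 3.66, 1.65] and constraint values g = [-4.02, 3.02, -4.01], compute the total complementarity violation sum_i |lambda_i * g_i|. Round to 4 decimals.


KKT complementary slackness check:
lambda_1 * g_1 = 0.19 * -4.02 = -0.7638
lambda_2 * g_2 = 3.66 * 3.02 = 11.0532
lambda_3 * g_3 = 1.65 * -4.01 = -6.6165
Total violation = 0.7638 + 11.0532 + 6.6165 = 18.4335


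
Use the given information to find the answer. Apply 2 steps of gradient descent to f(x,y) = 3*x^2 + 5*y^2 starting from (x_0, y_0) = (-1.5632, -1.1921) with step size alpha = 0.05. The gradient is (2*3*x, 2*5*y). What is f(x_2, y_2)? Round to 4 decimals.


Gradient descent on f(x,y) = 3*x^2 + 5*y^2.
Starting point: (-1.5632, -1.1921), alpha = 0.05
Step 1: grad_x = 2*3*-1.5632 = -9.3792, grad_y = 2*5*-1.1921 = -11.921
  x_1 = -1.5632 - 0.05*-9.3792 = -1.0942
  y_1 = -1.1921 - 0.05*-11.921 = -0.5961
Step 2: grad_x = 2*3*-1.0942 = -6.5654, grad_y = 2*5*-0.5961 = -5.9605
  x_2 = -1.0942 - 0.05*-6.5654 = -0.766
  y_2 = -0.5961 - 0.05*-5.9605 = -0.298
f(-0.766, -0.298) = 3*(-0.766)^2 + 5*(-0.298)^2 = 2.2042


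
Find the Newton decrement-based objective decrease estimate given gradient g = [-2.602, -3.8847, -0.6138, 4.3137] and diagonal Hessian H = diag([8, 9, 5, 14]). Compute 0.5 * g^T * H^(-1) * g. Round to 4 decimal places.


Step 1: H is diagonal, so H^(-1) * g = [-0.3253, -0.4316, -0.1228, 0.3081].
Step 2: g^T H^(-1) g = sum_i g_i^2 / H_ii
  = (-2.602)^2/8 + (-3.8847)^2/9 + (-0.6138)^2/5 + (4.3137)^2/14
  = 0.8463 + 1.6768 + 0.0754 + 1.3291 = 3.9276
Step 3: Objective decrease = 0.5 * g^T H^(-1) g = 1.9638


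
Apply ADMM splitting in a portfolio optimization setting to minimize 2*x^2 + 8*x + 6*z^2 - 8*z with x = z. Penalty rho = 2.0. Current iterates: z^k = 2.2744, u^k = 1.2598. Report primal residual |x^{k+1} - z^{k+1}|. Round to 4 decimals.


ADMM iteration with rho = 2.0, z^k = 2.2744, u^k = 1.2598
Step 1: x-update.
Minimize 2*x^2 + 8*x + (2.0/2)*(x - 2.2744 + 1.2598)^2
FOC: (2*2 + 2.0)*x = -8 + 2.0*(2.2744 - 1.2598)
x^{k+1} = -0.9951
Step 2: z-update.
Minimize 6*z^2 - 8*z + (2.0/2)*(-0.9951 - z + 1.2598)^2
FOC: (2*6 + 2.0)*z = 8 + 2.0*(-0.9951 + 1.2598)
z^{k+1} = 0.6092
Step 3: u-update.
u^{k+1} = 1.2598 - 0.9951 - 0.6092 = -0.3446
Step 4: Primal residual = |-0.9951 - 0.6092| = 1.6044


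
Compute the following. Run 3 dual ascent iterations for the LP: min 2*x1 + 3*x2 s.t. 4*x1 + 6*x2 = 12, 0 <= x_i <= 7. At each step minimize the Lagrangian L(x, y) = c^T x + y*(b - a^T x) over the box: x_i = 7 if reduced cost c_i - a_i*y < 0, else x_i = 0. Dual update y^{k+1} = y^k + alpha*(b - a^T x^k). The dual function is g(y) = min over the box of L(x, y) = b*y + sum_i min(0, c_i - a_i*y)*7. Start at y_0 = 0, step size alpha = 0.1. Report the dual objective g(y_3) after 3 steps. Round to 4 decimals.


Dual ascent for LP: min 2*x1 + 3*x2, 4*x1 + 6*x2 = 12, 0 <= x_i <= 7
Step 1: y^k = 0.0, reduced costs: (2.0, 3.0)
  x^k = (0.0, 0.0), subgradient = b - a^T x = 12.0
  y^{k+1} = 0.0 + 0.1*12.0 = 1.2
Step 2: y^k = 1.2, reduced costs: (-2.8, -4.2)
  x^k = (7.0, 7.0), subgradient = b - a^T x = -58.0
  y^{k+1} = 1.2 + 0.1*-58.0 = -4.6
Step 3: y^k = -4.6, reduced costs: (20.4, 30.6)
  x^k = (0.0, 0.0), subgradient = b - a^T x = 12.0
  y^{k+1} = -4.6 + 0.1*12.0 = -3.4
Dual objective at y_3 = -3.4: reduced costs (15.6, 23.4), box minimizer x = (0.0, 0.0)
g(y_3) = b*y + (c1 - a1*y)*x1 + (c2 - a2*y)*x2 = 12*(-3.4) + 15.6*0.0 + 23.4*0.0 = -40.8 + 0.0 + 0.0 = -40.8


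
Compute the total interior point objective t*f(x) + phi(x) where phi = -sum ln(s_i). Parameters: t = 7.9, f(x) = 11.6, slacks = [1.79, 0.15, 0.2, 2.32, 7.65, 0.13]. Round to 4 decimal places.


Step 1: Compute log-barrier.
ln values: [0.5822, -1.8971, -1.6094, 0.8416, 2.0347, -2.0402]
phi = -(0.5822 - 1.8971 - 1.6094 + 0.8416 + 2.0347 - 2.0402) = 2.0883
Step 2: Compute augmented objective.
t*f(x) = 7.9*11.6 = 91.64
Total = 91.64 + 2.0883 = 93.7283


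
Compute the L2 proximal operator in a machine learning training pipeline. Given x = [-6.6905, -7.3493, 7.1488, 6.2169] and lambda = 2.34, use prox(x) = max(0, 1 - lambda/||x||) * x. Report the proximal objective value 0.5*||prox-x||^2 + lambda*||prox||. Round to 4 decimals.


Step 1: Compute ||x||.
||x|| = 13.7306
Step 2: Compute scaling factor.
scale = max(0, 1 - 2.34/13.7306) = 0.8296
Step 3: prox(x) = [-5.5503, -6.0968, 5.9305, 5.1574]
||prox(x)|| = 11.3906
Step 4: Proximal objective.
0.5*||prox-x||^2 = 2.7378
lambda*||prox|| = 26.654
Total = 29.3919


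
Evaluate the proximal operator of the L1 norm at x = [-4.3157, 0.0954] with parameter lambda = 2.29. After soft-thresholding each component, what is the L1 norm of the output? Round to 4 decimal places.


Soft-thresholding with lambda = 2.29:
prox(-4.3157) = sign(-4.3157)*max(|-4.3157| - 2.29, 0) = -2.0257
prox(0.0954) = sign(0.0954)*max(|0.0954| - 2.29, 0) = 0.0
prox(x) = [-2.0257, 0.0]
||prox(x)||_1 = 2.0257 + 0.0 = 2.0257


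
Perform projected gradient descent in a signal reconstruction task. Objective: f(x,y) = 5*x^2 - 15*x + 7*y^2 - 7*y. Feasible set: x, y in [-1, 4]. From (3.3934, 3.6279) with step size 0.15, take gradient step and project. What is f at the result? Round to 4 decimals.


Step 1: Compute gradient at (3.3934, 3.6279).
grad_x = 2*5*3.3934 - 15 = 18.934
grad_y = 2*7*3.6279 - 7 = 43.7906
Step 2: Gradient step.
x_raw = 3.3934 - 0.15*18.934 = 0.5533
y_raw = 3.6279 - 0.15*43.7906 = -2.9407
Step 3: Project onto [-1, 4].
x_proj = clip(0.5533) = 0.5533
y_proj = clip(-2.9407) = -1.0
Step 4: Evaluate f.
f(0.5533, -1.0) = 7.2312


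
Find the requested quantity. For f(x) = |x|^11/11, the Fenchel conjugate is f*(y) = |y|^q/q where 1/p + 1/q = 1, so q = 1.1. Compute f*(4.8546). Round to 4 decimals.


The conjugate exponent q satisfies 1/p + 1/q = 1.
p = 11, so q = 11/(11 - 1) = 1.1
|y|^q = 4.8546^1.1 = 5.6855
f*(4.8546) = 5.6855 / 1.1 = 5.1686


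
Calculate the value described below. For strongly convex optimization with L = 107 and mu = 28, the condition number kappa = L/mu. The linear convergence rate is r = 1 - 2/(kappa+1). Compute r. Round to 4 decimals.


Step 1: Compute the condition number.
kappa = L/mu = 107/28 = 3.8214
Step 2: Compute the convergence rate.
r = 1 - 2/(kappa + 1) = 1 - 2*mu/(L + mu) = (L - mu)/(L + mu) = 79/135 = 0.5852


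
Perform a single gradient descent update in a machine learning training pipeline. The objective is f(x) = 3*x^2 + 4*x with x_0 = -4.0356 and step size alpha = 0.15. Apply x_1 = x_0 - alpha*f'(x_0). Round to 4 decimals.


We compute the gradient at x_0 and apply the update.
f'(x) = 6*x + 4
f'(-4.0356) = 6*-4.0356 + 4 = -20.2136
x_1 = -4.0356 - 0.15*-20.2136 = -1.0036


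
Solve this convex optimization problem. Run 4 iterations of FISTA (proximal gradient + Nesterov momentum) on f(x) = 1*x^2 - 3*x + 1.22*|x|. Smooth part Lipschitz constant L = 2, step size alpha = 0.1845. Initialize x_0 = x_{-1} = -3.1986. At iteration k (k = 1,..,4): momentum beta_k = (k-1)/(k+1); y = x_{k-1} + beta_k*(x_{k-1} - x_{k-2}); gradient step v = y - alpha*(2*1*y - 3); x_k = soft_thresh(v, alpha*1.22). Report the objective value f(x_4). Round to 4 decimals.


FISTA on f(x) = 1*x^2 - 3*x + 1.22*|x|
L = 2, alpha = 0.1845
Iteration 1: beta = 0.0, y = -3.1986 + 0.0*(-3.1986 + 3.1986) = -3.1986
  grad(y) = -9.3972, v = y - alpha*grad = -1.4648
  prox(v) = soft_thresh(-1.4648, 0.2251) = -1.2397
Iteration 2: beta = 0.3333, y = -1.2397 + 0.3333*(-1.2397 + 3.1986) = -0.5868
  grad(y) = -4.1735, v = y - alpha*grad = 0.1832
  prox(v) = soft_thresh(0.1832, 0.2251) = 0.0
Iteration 3: beta = 0.5, y = 0.0 + 0.5*(0.0 + 1.2397) = 0.6199
  grad(y) = -1.7603, v = y - alpha*grad = 0.9446
  prox(v) = soft_thresh(0.9446, 0.2251) = 0.7195
Iteration 4: beta = 0.6, y = 0.7195 + 0.6*(0.7195 - 0.0) = 1.1513
  grad(y) = -0.6975, v = y - alpha*grad = 1.28
  prox(v) = soft_thresh(1.28, 0.2251) = 1.0549
f(x_4) = 1*1.0549^2 - 3*1.0549 + 1.22*|1.0549| = -0.7649


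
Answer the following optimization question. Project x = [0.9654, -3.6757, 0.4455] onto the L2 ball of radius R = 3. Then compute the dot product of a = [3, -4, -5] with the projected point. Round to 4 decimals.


Step 1: Compute ||x|| (intermediates to 6 decimals).
||x|| = sqrt(0.9654^2 + (-3.6757)^2 + 0.4455^2) = 3.826387
Step 2: Project.
Since ||x|| > R, scale = R/||x|| = 3/3.826387 = 0.784029, proj(x) = scale * x
proj(x) = [0.756902, -2.881855, 0.349285]
Step 3: Dot product.
a^T * proj(x) = 3*0.756902 - 4*(-2.881855) - 5*0.349285 = 12.0517


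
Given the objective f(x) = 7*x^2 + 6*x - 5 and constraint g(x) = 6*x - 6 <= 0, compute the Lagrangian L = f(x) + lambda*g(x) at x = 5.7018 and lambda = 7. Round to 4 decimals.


Step 1: Evaluate f(x).
f(5.7018) = 7*5.7018^2 + 6*5.7018 - 5 = 256.7845
Step 2: Evaluate g(x).
g(5.7018) = 6*5.7018 - 6 = 28.2108
Step 3: Compute Lagrangian.
L = 256.7845 + 7*28.2108 = 454.2601
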